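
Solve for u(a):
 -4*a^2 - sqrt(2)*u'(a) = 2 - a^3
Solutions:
 u(a) = C1 + sqrt(2)*a^4/8 - 2*sqrt(2)*a^3/3 - sqrt(2)*a


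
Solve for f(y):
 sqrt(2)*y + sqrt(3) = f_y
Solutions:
 f(y) = C1 + sqrt(2)*y^2/2 + sqrt(3)*y


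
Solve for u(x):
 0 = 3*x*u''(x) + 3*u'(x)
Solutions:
 u(x) = C1 + C2*log(x)


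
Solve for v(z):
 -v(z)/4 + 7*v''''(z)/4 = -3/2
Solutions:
 v(z) = C1*exp(-7^(3/4)*z/7) + C2*exp(7^(3/4)*z/7) + C3*sin(7^(3/4)*z/7) + C4*cos(7^(3/4)*z/7) + 6


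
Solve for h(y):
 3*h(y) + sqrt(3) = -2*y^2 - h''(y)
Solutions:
 h(y) = C1*sin(sqrt(3)*y) + C2*cos(sqrt(3)*y) - 2*y^2/3 - sqrt(3)/3 + 4/9


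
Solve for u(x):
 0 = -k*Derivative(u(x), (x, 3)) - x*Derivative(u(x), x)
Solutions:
 u(x) = C1 + Integral(C2*airyai(x*(-1/k)^(1/3)) + C3*airybi(x*(-1/k)^(1/3)), x)


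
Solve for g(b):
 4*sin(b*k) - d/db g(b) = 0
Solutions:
 g(b) = C1 - 4*cos(b*k)/k


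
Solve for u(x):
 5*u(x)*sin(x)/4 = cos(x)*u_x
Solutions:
 u(x) = C1/cos(x)^(5/4)


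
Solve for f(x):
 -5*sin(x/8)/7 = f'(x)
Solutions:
 f(x) = C1 + 40*cos(x/8)/7


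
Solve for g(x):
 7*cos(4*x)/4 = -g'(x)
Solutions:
 g(x) = C1 - 7*sin(4*x)/16


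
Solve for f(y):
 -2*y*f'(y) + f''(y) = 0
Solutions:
 f(y) = C1 + C2*erfi(y)


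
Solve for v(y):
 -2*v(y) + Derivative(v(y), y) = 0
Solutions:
 v(y) = C1*exp(2*y)


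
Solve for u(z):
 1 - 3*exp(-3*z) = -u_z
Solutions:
 u(z) = C1 - z - exp(-3*z)


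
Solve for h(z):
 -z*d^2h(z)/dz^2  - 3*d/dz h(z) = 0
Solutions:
 h(z) = C1 + C2/z^2


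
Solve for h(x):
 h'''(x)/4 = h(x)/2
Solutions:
 h(x) = C3*exp(2^(1/3)*x) + (C1*sin(2^(1/3)*sqrt(3)*x/2) + C2*cos(2^(1/3)*sqrt(3)*x/2))*exp(-2^(1/3)*x/2)


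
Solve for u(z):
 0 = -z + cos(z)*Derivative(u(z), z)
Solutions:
 u(z) = C1 + Integral(z/cos(z), z)


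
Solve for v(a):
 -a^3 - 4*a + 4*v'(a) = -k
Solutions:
 v(a) = C1 + a^4/16 + a^2/2 - a*k/4


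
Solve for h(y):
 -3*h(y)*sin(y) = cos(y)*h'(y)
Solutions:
 h(y) = C1*cos(y)^3


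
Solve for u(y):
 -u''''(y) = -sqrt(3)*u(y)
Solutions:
 u(y) = C1*exp(-3^(1/8)*y) + C2*exp(3^(1/8)*y) + C3*sin(3^(1/8)*y) + C4*cos(3^(1/8)*y)


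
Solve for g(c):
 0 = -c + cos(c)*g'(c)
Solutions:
 g(c) = C1 + Integral(c/cos(c), c)


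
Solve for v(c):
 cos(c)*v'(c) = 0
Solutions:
 v(c) = C1


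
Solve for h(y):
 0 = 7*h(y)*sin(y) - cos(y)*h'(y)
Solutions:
 h(y) = C1/cos(y)^7


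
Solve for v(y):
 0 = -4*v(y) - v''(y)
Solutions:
 v(y) = C1*sin(2*y) + C2*cos(2*y)


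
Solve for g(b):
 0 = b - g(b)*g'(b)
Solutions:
 g(b) = -sqrt(C1 + b^2)
 g(b) = sqrt(C1 + b^2)


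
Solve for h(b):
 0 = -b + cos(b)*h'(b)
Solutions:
 h(b) = C1 + Integral(b/cos(b), b)


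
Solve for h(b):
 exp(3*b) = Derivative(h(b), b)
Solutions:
 h(b) = C1 + exp(3*b)/3


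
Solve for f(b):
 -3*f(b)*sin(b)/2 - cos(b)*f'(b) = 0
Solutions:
 f(b) = C1*cos(b)^(3/2)


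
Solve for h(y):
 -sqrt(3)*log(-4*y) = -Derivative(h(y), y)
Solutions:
 h(y) = C1 + sqrt(3)*y*log(-y) + sqrt(3)*y*(-1 + 2*log(2))


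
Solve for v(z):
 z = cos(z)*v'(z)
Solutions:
 v(z) = C1 + Integral(z/cos(z), z)


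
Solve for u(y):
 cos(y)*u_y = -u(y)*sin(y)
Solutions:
 u(y) = C1*cos(y)


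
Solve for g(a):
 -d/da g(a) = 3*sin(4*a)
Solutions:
 g(a) = C1 + 3*cos(4*a)/4


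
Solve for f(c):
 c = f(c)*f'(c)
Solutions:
 f(c) = -sqrt(C1 + c^2)
 f(c) = sqrt(C1 + c^2)


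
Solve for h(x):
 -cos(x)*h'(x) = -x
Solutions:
 h(x) = C1 + Integral(x/cos(x), x)


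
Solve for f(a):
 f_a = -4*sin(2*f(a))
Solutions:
 f(a) = pi - acos((-C1 - exp(16*a))/(C1 - exp(16*a)))/2
 f(a) = acos((-C1 - exp(16*a))/(C1 - exp(16*a)))/2


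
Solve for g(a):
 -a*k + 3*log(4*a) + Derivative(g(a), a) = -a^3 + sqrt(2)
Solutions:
 g(a) = C1 - a^4/4 + a^2*k/2 - 3*a*log(a) - a*log(64) + sqrt(2)*a + 3*a


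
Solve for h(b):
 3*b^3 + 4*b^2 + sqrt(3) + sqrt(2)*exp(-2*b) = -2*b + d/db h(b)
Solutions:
 h(b) = C1 + 3*b^4/4 + 4*b^3/3 + b^2 + sqrt(3)*b - sqrt(2)*exp(-2*b)/2


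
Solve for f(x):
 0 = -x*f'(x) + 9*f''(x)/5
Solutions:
 f(x) = C1 + C2*erfi(sqrt(10)*x/6)


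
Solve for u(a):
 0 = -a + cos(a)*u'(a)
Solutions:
 u(a) = C1 + Integral(a/cos(a), a)


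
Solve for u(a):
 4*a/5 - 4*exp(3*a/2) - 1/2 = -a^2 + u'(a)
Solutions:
 u(a) = C1 + a^3/3 + 2*a^2/5 - a/2 - 8*exp(3*a/2)/3


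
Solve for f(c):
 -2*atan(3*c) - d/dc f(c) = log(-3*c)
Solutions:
 f(c) = C1 - c*log(-c) - 2*c*atan(3*c) - c*log(3) + c + log(9*c^2 + 1)/3


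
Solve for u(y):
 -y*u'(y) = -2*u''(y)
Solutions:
 u(y) = C1 + C2*erfi(y/2)


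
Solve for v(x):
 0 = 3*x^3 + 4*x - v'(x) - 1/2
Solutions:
 v(x) = C1 + 3*x^4/4 + 2*x^2 - x/2


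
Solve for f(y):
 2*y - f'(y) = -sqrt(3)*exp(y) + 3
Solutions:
 f(y) = C1 + y^2 - 3*y + sqrt(3)*exp(y)


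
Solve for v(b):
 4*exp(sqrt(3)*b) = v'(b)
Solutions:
 v(b) = C1 + 4*sqrt(3)*exp(sqrt(3)*b)/3


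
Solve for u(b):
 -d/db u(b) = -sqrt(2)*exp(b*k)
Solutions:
 u(b) = C1 + sqrt(2)*exp(b*k)/k


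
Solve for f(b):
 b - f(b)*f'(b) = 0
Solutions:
 f(b) = -sqrt(C1 + b^2)
 f(b) = sqrt(C1 + b^2)


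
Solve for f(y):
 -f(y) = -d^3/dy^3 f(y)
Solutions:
 f(y) = C3*exp(y) + (C1*sin(sqrt(3)*y/2) + C2*cos(sqrt(3)*y/2))*exp(-y/2)


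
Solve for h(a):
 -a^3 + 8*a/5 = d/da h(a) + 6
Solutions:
 h(a) = C1 - a^4/4 + 4*a^2/5 - 6*a


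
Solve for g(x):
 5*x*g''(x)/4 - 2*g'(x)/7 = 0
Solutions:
 g(x) = C1 + C2*x^(43/35)


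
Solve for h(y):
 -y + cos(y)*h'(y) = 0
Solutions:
 h(y) = C1 + Integral(y/cos(y), y)


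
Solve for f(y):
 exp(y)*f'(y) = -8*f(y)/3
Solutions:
 f(y) = C1*exp(8*exp(-y)/3)


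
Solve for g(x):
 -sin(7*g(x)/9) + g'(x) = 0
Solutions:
 -x + 9*log(cos(7*g(x)/9) - 1)/14 - 9*log(cos(7*g(x)/9) + 1)/14 = C1


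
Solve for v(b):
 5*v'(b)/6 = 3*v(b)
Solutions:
 v(b) = C1*exp(18*b/5)


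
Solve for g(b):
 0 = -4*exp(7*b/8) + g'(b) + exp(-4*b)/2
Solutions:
 g(b) = C1 + 32*exp(7*b/8)/7 + exp(-4*b)/8


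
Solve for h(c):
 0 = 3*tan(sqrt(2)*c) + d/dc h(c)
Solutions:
 h(c) = C1 + 3*sqrt(2)*log(cos(sqrt(2)*c))/2


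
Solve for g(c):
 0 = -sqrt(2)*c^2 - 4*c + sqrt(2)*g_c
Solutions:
 g(c) = C1 + c^3/3 + sqrt(2)*c^2


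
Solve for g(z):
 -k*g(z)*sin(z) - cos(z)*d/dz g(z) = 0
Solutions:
 g(z) = C1*exp(k*log(cos(z)))


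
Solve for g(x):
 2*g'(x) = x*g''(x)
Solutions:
 g(x) = C1 + C2*x^3


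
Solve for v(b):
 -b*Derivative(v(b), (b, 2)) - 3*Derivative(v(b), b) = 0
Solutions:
 v(b) = C1 + C2/b^2


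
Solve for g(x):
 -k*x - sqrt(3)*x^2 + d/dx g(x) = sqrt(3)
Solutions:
 g(x) = C1 + k*x^2/2 + sqrt(3)*x^3/3 + sqrt(3)*x


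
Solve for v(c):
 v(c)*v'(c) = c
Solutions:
 v(c) = -sqrt(C1 + c^2)
 v(c) = sqrt(C1 + c^2)


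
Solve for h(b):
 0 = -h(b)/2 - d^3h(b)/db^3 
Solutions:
 h(b) = C3*exp(-2^(2/3)*b/2) + (C1*sin(2^(2/3)*sqrt(3)*b/4) + C2*cos(2^(2/3)*sqrt(3)*b/4))*exp(2^(2/3)*b/4)


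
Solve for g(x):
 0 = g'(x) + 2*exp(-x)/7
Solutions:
 g(x) = C1 + 2*exp(-x)/7


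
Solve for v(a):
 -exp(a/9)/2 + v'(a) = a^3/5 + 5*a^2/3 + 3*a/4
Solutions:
 v(a) = C1 + a^4/20 + 5*a^3/9 + 3*a^2/8 + 9*exp(a/9)/2


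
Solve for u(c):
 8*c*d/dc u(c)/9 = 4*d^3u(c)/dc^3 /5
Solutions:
 u(c) = C1 + Integral(C2*airyai(30^(1/3)*c/3) + C3*airybi(30^(1/3)*c/3), c)


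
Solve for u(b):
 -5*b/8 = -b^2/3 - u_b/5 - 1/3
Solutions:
 u(b) = C1 - 5*b^3/9 + 25*b^2/16 - 5*b/3


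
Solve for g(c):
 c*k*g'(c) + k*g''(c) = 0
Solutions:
 g(c) = C1 + C2*erf(sqrt(2)*c/2)


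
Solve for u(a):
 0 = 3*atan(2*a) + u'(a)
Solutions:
 u(a) = C1 - 3*a*atan(2*a) + 3*log(4*a^2 + 1)/4


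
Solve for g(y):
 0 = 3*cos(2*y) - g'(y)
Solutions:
 g(y) = C1 + 3*sin(2*y)/2


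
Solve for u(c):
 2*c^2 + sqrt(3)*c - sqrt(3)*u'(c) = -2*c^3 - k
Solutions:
 u(c) = C1 + sqrt(3)*c^4/6 + 2*sqrt(3)*c^3/9 + c^2/2 + sqrt(3)*c*k/3


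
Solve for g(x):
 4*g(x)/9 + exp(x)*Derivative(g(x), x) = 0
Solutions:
 g(x) = C1*exp(4*exp(-x)/9)


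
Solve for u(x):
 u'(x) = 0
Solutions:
 u(x) = C1


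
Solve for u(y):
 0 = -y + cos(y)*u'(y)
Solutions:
 u(y) = C1 + Integral(y/cos(y), y)


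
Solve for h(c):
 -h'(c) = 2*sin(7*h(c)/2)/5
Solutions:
 2*c/5 + log(cos(7*h(c)/2) - 1)/7 - log(cos(7*h(c)/2) + 1)/7 = C1


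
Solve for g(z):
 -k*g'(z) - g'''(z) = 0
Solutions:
 g(z) = C1 + C2*exp(-z*sqrt(-k)) + C3*exp(z*sqrt(-k))


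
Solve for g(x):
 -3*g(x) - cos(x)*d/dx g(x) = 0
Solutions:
 g(x) = C1*(sin(x) - 1)^(3/2)/(sin(x) + 1)^(3/2)


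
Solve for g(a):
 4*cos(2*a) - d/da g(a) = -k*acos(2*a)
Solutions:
 g(a) = C1 + k*(a*acos(2*a) - sqrt(1 - 4*a^2)/2) + 2*sin(2*a)


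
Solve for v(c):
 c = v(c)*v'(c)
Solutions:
 v(c) = -sqrt(C1 + c^2)
 v(c) = sqrt(C1 + c^2)


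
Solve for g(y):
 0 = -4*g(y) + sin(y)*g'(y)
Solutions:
 g(y) = C1*(cos(y)^2 - 2*cos(y) + 1)/(cos(y)^2 + 2*cos(y) + 1)


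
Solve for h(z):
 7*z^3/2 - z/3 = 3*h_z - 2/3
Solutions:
 h(z) = C1 + 7*z^4/24 - z^2/18 + 2*z/9


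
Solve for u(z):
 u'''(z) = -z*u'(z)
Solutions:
 u(z) = C1 + Integral(C2*airyai(-z) + C3*airybi(-z), z)


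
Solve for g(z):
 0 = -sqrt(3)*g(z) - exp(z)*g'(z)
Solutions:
 g(z) = C1*exp(sqrt(3)*exp(-z))


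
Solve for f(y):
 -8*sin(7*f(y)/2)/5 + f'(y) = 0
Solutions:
 -8*y/5 + log(cos(7*f(y)/2) - 1)/7 - log(cos(7*f(y)/2) + 1)/7 = C1


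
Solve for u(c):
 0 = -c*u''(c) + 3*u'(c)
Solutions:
 u(c) = C1 + C2*c^4


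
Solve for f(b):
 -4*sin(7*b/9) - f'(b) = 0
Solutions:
 f(b) = C1 + 36*cos(7*b/9)/7


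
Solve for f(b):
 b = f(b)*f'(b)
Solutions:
 f(b) = -sqrt(C1 + b^2)
 f(b) = sqrt(C1 + b^2)


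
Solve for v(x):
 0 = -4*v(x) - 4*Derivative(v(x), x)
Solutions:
 v(x) = C1*exp(-x)


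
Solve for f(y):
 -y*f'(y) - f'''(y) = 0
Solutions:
 f(y) = C1 + Integral(C2*airyai(-y) + C3*airybi(-y), y)


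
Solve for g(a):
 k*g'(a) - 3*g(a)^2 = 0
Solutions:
 g(a) = -k/(C1*k + 3*a)


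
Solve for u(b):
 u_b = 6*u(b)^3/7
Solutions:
 u(b) = -sqrt(14)*sqrt(-1/(C1 + 6*b))/2
 u(b) = sqrt(14)*sqrt(-1/(C1 + 6*b))/2


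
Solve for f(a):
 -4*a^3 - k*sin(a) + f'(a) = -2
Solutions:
 f(a) = C1 + a^4 - 2*a - k*cos(a)


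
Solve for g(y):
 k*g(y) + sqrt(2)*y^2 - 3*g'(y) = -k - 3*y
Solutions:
 g(y) = C1*exp(k*y/3) - 1 - sqrt(2)*y^2/k - 3*y/k - 6*sqrt(2)*y/k^2 - 9/k^2 - 18*sqrt(2)/k^3


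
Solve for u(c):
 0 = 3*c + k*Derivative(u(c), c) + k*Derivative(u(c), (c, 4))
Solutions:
 u(c) = C1 + C4*exp(-c) - 3*c^2/(2*k) + (C2*sin(sqrt(3)*c/2) + C3*cos(sqrt(3)*c/2))*exp(c/2)


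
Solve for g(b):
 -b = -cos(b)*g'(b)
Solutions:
 g(b) = C1 + Integral(b/cos(b), b)


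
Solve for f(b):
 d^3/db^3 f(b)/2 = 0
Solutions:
 f(b) = C1 + C2*b + C3*b^2


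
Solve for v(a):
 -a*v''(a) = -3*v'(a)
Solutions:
 v(a) = C1 + C2*a^4


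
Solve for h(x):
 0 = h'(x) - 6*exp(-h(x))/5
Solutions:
 h(x) = log(C1 + 6*x/5)


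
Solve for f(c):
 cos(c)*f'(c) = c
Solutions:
 f(c) = C1 + Integral(c/cos(c), c)


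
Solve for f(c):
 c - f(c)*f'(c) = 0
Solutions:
 f(c) = -sqrt(C1 + c^2)
 f(c) = sqrt(C1 + c^2)


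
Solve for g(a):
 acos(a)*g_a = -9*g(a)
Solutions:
 g(a) = C1*exp(-9*Integral(1/acos(a), a))


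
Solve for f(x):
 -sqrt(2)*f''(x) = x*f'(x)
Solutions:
 f(x) = C1 + C2*erf(2^(1/4)*x/2)


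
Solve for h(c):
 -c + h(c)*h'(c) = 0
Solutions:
 h(c) = -sqrt(C1 + c^2)
 h(c) = sqrt(C1 + c^2)


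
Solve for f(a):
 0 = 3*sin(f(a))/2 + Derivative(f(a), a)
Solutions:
 f(a) = -acos((-C1 - exp(3*a))/(C1 - exp(3*a))) + 2*pi
 f(a) = acos((-C1 - exp(3*a))/(C1 - exp(3*a)))


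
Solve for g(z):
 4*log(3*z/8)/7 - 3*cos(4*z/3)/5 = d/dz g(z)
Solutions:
 g(z) = C1 + 4*z*log(z)/7 - 12*z*log(2)/7 - 4*z/7 + 4*z*log(3)/7 - 9*sin(4*z/3)/20


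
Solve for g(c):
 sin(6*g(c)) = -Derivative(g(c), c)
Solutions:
 g(c) = -acos((-C1 - exp(12*c))/(C1 - exp(12*c)))/6 + pi/3
 g(c) = acos((-C1 - exp(12*c))/(C1 - exp(12*c)))/6


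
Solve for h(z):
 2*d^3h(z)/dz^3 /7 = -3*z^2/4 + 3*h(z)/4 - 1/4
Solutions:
 h(z) = C3*exp(21^(1/3)*z/2) + z^2 + (C1*sin(3^(5/6)*7^(1/3)*z/4) + C2*cos(3^(5/6)*7^(1/3)*z/4))*exp(-21^(1/3)*z/4) + 1/3


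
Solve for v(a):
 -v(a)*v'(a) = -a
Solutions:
 v(a) = -sqrt(C1 + a^2)
 v(a) = sqrt(C1 + a^2)


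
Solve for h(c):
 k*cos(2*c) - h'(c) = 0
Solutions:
 h(c) = C1 + k*sin(2*c)/2


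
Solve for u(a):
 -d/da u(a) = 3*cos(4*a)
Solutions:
 u(a) = C1 - 3*sin(4*a)/4


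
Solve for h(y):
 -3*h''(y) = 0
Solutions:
 h(y) = C1 + C2*y


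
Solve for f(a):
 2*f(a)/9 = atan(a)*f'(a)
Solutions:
 f(a) = C1*exp(2*Integral(1/atan(a), a)/9)


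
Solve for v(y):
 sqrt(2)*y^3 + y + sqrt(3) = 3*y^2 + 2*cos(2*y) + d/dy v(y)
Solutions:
 v(y) = C1 + sqrt(2)*y^4/4 - y^3 + y^2/2 + sqrt(3)*y - sin(2*y)


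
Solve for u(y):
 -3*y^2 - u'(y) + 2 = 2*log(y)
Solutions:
 u(y) = C1 - y^3 - 2*y*log(y) + 4*y


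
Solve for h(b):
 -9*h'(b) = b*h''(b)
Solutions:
 h(b) = C1 + C2/b^8


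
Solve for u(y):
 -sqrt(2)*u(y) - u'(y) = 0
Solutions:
 u(y) = C1*exp(-sqrt(2)*y)


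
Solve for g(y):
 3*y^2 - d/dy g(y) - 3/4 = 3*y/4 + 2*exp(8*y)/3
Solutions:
 g(y) = C1 + y^3 - 3*y^2/8 - 3*y/4 - exp(8*y)/12


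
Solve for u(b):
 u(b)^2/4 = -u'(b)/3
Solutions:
 u(b) = 4/(C1 + 3*b)


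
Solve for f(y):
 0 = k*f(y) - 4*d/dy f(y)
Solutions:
 f(y) = C1*exp(k*y/4)


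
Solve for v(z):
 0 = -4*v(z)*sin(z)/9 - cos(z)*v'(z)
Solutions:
 v(z) = C1*cos(z)^(4/9)


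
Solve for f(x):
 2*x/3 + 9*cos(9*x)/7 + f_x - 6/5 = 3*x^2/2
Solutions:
 f(x) = C1 + x^3/2 - x^2/3 + 6*x/5 - sin(9*x)/7


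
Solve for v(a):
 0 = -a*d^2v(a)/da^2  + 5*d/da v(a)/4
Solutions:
 v(a) = C1 + C2*a^(9/4)


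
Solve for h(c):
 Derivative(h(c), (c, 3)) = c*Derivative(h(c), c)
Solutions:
 h(c) = C1 + Integral(C2*airyai(c) + C3*airybi(c), c)


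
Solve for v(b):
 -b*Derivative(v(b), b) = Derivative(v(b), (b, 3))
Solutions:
 v(b) = C1 + Integral(C2*airyai(-b) + C3*airybi(-b), b)


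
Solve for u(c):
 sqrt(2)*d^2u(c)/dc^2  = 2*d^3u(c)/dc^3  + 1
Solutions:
 u(c) = C1 + C2*c + C3*exp(sqrt(2)*c/2) + sqrt(2)*c^2/4


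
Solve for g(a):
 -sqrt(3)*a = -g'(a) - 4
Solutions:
 g(a) = C1 + sqrt(3)*a^2/2 - 4*a


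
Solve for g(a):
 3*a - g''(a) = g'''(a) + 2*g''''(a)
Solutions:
 g(a) = C1 + C2*a + a^3/2 - 3*a^2/2 + (C3*sin(sqrt(7)*a/4) + C4*cos(sqrt(7)*a/4))*exp(-a/4)


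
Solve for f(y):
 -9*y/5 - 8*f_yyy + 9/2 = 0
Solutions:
 f(y) = C1 + C2*y + C3*y^2 - 3*y^4/320 + 3*y^3/32


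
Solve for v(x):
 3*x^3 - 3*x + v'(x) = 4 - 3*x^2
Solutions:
 v(x) = C1 - 3*x^4/4 - x^3 + 3*x^2/2 + 4*x


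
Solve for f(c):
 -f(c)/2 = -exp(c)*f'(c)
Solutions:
 f(c) = C1*exp(-exp(-c)/2)


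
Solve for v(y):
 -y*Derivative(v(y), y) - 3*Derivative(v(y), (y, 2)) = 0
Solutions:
 v(y) = C1 + C2*erf(sqrt(6)*y/6)


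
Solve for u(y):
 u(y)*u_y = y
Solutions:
 u(y) = -sqrt(C1 + y^2)
 u(y) = sqrt(C1 + y^2)


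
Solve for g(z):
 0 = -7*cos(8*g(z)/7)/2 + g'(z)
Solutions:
 -7*z/2 - 7*log(sin(8*g(z)/7) - 1)/16 + 7*log(sin(8*g(z)/7) + 1)/16 = C1


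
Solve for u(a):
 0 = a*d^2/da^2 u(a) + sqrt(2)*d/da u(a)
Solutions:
 u(a) = C1 + C2*a^(1 - sqrt(2))


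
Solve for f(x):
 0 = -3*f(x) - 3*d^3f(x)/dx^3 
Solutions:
 f(x) = C3*exp(-x) + (C1*sin(sqrt(3)*x/2) + C2*cos(sqrt(3)*x/2))*exp(x/2)


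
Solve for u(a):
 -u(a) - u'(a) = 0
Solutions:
 u(a) = C1*exp(-a)


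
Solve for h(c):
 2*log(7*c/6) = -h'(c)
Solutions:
 h(c) = C1 - 2*c*log(c) + c*log(36/49) + 2*c


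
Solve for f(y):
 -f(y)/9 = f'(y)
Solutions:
 f(y) = C1*exp(-y/9)


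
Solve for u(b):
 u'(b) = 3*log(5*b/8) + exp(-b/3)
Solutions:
 u(b) = C1 + 3*b*log(b) + 3*b*(-3*log(2) - 1 + log(5)) - 3*exp(-b/3)


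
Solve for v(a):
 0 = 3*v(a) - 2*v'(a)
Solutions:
 v(a) = C1*exp(3*a/2)


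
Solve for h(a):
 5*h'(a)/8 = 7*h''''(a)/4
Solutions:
 h(a) = C1 + C4*exp(14^(2/3)*5^(1/3)*a/14) + (C2*sin(14^(2/3)*sqrt(3)*5^(1/3)*a/28) + C3*cos(14^(2/3)*sqrt(3)*5^(1/3)*a/28))*exp(-14^(2/3)*5^(1/3)*a/28)


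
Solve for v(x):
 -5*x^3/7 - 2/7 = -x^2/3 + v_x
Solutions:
 v(x) = C1 - 5*x^4/28 + x^3/9 - 2*x/7


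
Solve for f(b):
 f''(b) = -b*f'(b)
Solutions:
 f(b) = C1 + C2*erf(sqrt(2)*b/2)


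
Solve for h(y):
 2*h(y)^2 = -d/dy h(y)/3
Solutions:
 h(y) = 1/(C1 + 6*y)


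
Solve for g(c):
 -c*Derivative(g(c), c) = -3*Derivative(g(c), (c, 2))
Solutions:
 g(c) = C1 + C2*erfi(sqrt(6)*c/6)


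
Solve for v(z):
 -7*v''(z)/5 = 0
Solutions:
 v(z) = C1 + C2*z


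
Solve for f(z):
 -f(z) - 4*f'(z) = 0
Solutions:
 f(z) = C1*exp(-z/4)


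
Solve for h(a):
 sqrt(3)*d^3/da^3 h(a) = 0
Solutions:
 h(a) = C1 + C2*a + C3*a^2


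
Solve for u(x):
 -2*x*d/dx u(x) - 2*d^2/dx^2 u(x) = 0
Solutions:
 u(x) = C1 + C2*erf(sqrt(2)*x/2)


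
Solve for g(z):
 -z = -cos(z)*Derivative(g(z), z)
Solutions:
 g(z) = C1 + Integral(z/cos(z), z)


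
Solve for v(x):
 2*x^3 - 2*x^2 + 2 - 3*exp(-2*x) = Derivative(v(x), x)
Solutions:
 v(x) = C1 + x^4/2 - 2*x^3/3 + 2*x + 3*exp(-2*x)/2


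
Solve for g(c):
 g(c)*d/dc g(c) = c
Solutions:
 g(c) = -sqrt(C1 + c^2)
 g(c) = sqrt(C1 + c^2)


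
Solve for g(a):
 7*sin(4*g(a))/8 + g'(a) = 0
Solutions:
 g(a) = -acos((-C1 - exp(7*a))/(C1 - exp(7*a)))/4 + pi/2
 g(a) = acos((-C1 - exp(7*a))/(C1 - exp(7*a)))/4


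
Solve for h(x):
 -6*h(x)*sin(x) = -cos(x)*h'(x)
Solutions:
 h(x) = C1/cos(x)^6


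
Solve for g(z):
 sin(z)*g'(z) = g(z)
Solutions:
 g(z) = C1*sqrt(cos(z) - 1)/sqrt(cos(z) + 1)


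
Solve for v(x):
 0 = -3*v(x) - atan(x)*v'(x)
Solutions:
 v(x) = C1*exp(-3*Integral(1/atan(x), x))


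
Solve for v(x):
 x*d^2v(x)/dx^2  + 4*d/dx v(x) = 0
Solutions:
 v(x) = C1 + C2/x^3


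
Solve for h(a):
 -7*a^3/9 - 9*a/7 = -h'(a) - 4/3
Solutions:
 h(a) = C1 + 7*a^4/36 + 9*a^2/14 - 4*a/3


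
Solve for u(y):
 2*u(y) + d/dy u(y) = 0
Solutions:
 u(y) = C1*exp(-2*y)


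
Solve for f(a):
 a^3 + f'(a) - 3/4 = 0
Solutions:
 f(a) = C1 - a^4/4 + 3*a/4


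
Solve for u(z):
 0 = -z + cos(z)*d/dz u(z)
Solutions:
 u(z) = C1 + Integral(z/cos(z), z)


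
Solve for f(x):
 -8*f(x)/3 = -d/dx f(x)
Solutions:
 f(x) = C1*exp(8*x/3)


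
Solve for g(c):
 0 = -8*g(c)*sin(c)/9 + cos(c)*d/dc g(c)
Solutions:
 g(c) = C1/cos(c)^(8/9)


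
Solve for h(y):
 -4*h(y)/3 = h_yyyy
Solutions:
 h(y) = (C1*sin(3^(3/4)*y/3) + C2*cos(3^(3/4)*y/3))*exp(-3^(3/4)*y/3) + (C3*sin(3^(3/4)*y/3) + C4*cos(3^(3/4)*y/3))*exp(3^(3/4)*y/3)


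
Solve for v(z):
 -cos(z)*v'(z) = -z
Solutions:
 v(z) = C1 + Integral(z/cos(z), z)


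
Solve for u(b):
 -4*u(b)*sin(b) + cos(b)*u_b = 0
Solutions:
 u(b) = C1/cos(b)^4


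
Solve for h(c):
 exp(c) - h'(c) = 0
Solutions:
 h(c) = C1 + exp(c)


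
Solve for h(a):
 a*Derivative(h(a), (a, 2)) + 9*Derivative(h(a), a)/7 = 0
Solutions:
 h(a) = C1 + C2/a^(2/7)


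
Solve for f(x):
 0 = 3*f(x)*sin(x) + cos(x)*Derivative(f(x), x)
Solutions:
 f(x) = C1*cos(x)^3


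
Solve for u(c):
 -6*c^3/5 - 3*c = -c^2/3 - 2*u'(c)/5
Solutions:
 u(c) = C1 + 3*c^4/4 - 5*c^3/18 + 15*c^2/4


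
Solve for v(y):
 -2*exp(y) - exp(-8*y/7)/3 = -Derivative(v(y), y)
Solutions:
 v(y) = C1 + 2*exp(y) - 7*exp(-8*y/7)/24


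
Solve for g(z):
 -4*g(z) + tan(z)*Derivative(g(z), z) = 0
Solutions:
 g(z) = C1*sin(z)^4


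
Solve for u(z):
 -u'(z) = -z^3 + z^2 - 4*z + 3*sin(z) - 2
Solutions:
 u(z) = C1 + z^4/4 - z^3/3 + 2*z^2 + 2*z + 3*cos(z)


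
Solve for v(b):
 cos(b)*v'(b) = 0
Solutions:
 v(b) = C1


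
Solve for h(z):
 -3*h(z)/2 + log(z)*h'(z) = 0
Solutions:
 h(z) = C1*exp(3*li(z)/2)


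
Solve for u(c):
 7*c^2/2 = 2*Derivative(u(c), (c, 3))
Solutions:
 u(c) = C1 + C2*c + C3*c^2 + 7*c^5/240


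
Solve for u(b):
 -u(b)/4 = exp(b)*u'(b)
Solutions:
 u(b) = C1*exp(exp(-b)/4)


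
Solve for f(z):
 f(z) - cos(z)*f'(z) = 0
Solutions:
 f(z) = C1*sqrt(sin(z) + 1)/sqrt(sin(z) - 1)


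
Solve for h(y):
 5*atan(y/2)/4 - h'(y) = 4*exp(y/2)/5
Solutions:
 h(y) = C1 + 5*y*atan(y/2)/4 - 8*exp(y/2)/5 - 5*log(y^2 + 4)/4


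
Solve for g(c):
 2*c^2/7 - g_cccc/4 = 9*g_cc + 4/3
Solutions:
 g(c) = C1 + C2*c + C3*sin(6*c) + C4*cos(6*c) + c^4/378 - 85*c^2/1134


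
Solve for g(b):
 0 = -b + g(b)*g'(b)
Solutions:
 g(b) = -sqrt(C1 + b^2)
 g(b) = sqrt(C1 + b^2)


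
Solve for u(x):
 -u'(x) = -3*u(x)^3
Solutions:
 u(x) = -sqrt(2)*sqrt(-1/(C1 + 3*x))/2
 u(x) = sqrt(2)*sqrt(-1/(C1 + 3*x))/2


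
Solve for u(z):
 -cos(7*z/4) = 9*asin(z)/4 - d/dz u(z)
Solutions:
 u(z) = C1 + 9*z*asin(z)/4 + 9*sqrt(1 - z^2)/4 + 4*sin(7*z/4)/7


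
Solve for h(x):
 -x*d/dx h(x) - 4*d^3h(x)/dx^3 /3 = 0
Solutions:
 h(x) = C1 + Integral(C2*airyai(-6^(1/3)*x/2) + C3*airybi(-6^(1/3)*x/2), x)


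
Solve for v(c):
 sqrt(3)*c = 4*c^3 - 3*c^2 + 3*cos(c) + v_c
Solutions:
 v(c) = C1 - c^4 + c^3 + sqrt(3)*c^2/2 - 3*sin(c)


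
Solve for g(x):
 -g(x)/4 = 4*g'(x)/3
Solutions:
 g(x) = C1*exp(-3*x/16)


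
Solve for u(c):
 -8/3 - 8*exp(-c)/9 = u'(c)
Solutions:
 u(c) = C1 - 8*c/3 + 8*exp(-c)/9


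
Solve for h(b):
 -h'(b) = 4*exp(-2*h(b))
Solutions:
 h(b) = log(-sqrt(C1 - 8*b))
 h(b) = log(C1 - 8*b)/2


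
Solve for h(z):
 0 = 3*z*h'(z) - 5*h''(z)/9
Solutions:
 h(z) = C1 + C2*erfi(3*sqrt(30)*z/10)


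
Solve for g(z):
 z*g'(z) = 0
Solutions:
 g(z) = C1


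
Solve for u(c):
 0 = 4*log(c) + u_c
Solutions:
 u(c) = C1 - 4*c*log(c) + 4*c


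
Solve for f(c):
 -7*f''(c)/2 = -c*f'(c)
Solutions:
 f(c) = C1 + C2*erfi(sqrt(7)*c/7)


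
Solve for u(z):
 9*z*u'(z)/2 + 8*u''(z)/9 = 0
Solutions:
 u(z) = C1 + C2*erf(9*sqrt(2)*z/8)


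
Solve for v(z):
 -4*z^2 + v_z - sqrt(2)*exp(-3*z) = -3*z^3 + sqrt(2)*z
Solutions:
 v(z) = C1 - 3*z^4/4 + 4*z^3/3 + sqrt(2)*z^2/2 - sqrt(2)*exp(-3*z)/3


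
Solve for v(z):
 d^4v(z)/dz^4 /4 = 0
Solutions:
 v(z) = C1 + C2*z + C3*z^2 + C4*z^3


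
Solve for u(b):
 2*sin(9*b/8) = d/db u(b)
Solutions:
 u(b) = C1 - 16*cos(9*b/8)/9


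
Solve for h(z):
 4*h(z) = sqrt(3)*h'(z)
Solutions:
 h(z) = C1*exp(4*sqrt(3)*z/3)


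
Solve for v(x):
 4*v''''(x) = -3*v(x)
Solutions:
 v(x) = (C1*sin(3^(1/4)*x/2) + C2*cos(3^(1/4)*x/2))*exp(-3^(1/4)*x/2) + (C3*sin(3^(1/4)*x/2) + C4*cos(3^(1/4)*x/2))*exp(3^(1/4)*x/2)


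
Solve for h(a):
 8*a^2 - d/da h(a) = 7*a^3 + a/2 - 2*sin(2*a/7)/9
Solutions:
 h(a) = C1 - 7*a^4/4 + 8*a^3/3 - a^2/4 - 7*cos(2*a/7)/9


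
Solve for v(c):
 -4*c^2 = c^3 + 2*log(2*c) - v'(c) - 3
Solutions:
 v(c) = C1 + c^4/4 + 4*c^3/3 + 2*c*log(c) - 5*c + c*log(4)


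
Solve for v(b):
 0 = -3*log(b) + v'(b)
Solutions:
 v(b) = C1 + 3*b*log(b) - 3*b


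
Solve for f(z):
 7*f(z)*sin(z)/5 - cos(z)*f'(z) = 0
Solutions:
 f(z) = C1/cos(z)^(7/5)


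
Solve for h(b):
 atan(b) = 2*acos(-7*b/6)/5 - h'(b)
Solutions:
 h(b) = C1 + 2*b*acos(-7*b/6)/5 - b*atan(b) + 2*sqrt(36 - 49*b^2)/35 + log(b^2 + 1)/2


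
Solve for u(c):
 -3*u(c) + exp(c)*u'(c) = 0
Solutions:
 u(c) = C1*exp(-3*exp(-c))


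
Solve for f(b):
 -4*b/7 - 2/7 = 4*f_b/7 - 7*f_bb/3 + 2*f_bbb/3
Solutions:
 f(b) = C1 + C2*exp(b*(49 - sqrt(1729))/28) + C3*exp(b*(sqrt(1729) + 49)/28) - b^2/2 - 55*b/12


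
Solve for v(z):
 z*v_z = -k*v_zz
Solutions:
 v(z) = C1 + C2*sqrt(k)*erf(sqrt(2)*z*sqrt(1/k)/2)


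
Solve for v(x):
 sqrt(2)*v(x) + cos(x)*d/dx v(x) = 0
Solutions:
 v(x) = C1*(sin(x) - 1)^(sqrt(2)/2)/(sin(x) + 1)^(sqrt(2)/2)


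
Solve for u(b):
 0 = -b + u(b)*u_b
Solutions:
 u(b) = -sqrt(C1 + b^2)
 u(b) = sqrt(C1 + b^2)


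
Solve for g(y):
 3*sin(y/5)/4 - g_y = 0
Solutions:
 g(y) = C1 - 15*cos(y/5)/4


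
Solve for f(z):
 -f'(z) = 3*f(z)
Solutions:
 f(z) = C1*exp(-3*z)


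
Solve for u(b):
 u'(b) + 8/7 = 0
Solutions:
 u(b) = C1 - 8*b/7


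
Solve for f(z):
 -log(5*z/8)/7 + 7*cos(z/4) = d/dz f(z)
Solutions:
 f(z) = C1 - z*log(z)/7 - z*log(5)/7 + z/7 + 3*z*log(2)/7 + 28*sin(z/4)


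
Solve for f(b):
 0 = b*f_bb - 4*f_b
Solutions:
 f(b) = C1 + C2*b^5


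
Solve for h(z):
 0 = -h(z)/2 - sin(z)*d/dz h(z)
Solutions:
 h(z) = C1*(cos(z) + 1)^(1/4)/(cos(z) - 1)^(1/4)


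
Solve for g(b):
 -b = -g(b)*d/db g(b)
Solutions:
 g(b) = -sqrt(C1 + b^2)
 g(b) = sqrt(C1 + b^2)


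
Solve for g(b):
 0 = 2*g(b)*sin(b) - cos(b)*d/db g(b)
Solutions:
 g(b) = C1/cos(b)^2


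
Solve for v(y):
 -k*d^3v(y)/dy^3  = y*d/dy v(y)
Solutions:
 v(y) = C1 + Integral(C2*airyai(y*(-1/k)^(1/3)) + C3*airybi(y*(-1/k)^(1/3)), y)


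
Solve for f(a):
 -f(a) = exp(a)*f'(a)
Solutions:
 f(a) = C1*exp(exp(-a))


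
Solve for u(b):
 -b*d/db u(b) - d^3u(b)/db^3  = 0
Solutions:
 u(b) = C1 + Integral(C2*airyai(-b) + C3*airybi(-b), b)


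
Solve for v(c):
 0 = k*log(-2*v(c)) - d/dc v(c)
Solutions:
 Integral(1/(log(-_y) + log(2)), (_y, v(c))) = C1 + c*k


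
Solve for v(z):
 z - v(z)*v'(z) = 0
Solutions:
 v(z) = -sqrt(C1 + z^2)
 v(z) = sqrt(C1 + z^2)


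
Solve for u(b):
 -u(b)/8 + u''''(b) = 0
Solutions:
 u(b) = C1*exp(-2^(1/4)*b/2) + C2*exp(2^(1/4)*b/2) + C3*sin(2^(1/4)*b/2) + C4*cos(2^(1/4)*b/2)


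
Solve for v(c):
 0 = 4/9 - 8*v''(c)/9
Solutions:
 v(c) = C1 + C2*c + c^2/4


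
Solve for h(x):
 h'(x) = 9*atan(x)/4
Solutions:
 h(x) = C1 + 9*x*atan(x)/4 - 9*log(x^2 + 1)/8


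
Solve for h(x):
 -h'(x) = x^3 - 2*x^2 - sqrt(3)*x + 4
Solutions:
 h(x) = C1 - x^4/4 + 2*x^3/3 + sqrt(3)*x^2/2 - 4*x


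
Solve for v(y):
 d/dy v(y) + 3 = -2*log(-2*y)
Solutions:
 v(y) = C1 - 2*y*log(-y) + y*(-2*log(2) - 1)


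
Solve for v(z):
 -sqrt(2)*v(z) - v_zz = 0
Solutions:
 v(z) = C1*sin(2^(1/4)*z) + C2*cos(2^(1/4)*z)


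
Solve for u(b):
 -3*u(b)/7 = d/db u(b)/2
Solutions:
 u(b) = C1*exp(-6*b/7)


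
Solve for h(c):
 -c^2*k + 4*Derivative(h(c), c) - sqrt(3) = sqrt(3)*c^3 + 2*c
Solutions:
 h(c) = C1 + sqrt(3)*c^4/16 + c^3*k/12 + c^2/4 + sqrt(3)*c/4


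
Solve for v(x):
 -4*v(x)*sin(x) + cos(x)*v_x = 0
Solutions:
 v(x) = C1/cos(x)^4


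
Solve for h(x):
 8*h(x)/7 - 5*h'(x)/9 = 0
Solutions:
 h(x) = C1*exp(72*x/35)


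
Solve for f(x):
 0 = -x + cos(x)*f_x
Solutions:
 f(x) = C1 + Integral(x/cos(x), x)


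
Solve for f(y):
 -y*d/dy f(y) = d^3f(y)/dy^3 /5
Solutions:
 f(y) = C1 + Integral(C2*airyai(-5^(1/3)*y) + C3*airybi(-5^(1/3)*y), y)


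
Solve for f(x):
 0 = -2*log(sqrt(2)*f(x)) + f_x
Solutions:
 -Integral(1/(2*log(_y) + log(2)), (_y, f(x))) = C1 - x


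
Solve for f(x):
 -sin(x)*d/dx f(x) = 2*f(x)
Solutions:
 f(x) = C1*(cos(x) + 1)/(cos(x) - 1)


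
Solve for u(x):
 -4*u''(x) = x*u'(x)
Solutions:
 u(x) = C1 + C2*erf(sqrt(2)*x/4)


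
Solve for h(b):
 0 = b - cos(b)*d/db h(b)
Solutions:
 h(b) = C1 + Integral(b/cos(b), b)


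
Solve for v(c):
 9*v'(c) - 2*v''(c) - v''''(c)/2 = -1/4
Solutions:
 v(c) = C1 + C2*exp(c*(-3*(9 + sqrt(6753)/9)^(1/3) + 4/(9 + sqrt(6753)/9)^(1/3))/6)*sin(sqrt(3)*c*(4/(9 + sqrt(6753)/9)^(1/3) + 3*(9 + sqrt(6753)/9)^(1/3))/6) + C3*exp(c*(-3*(9 + sqrt(6753)/9)^(1/3) + 4/(9 + sqrt(6753)/9)^(1/3))/6)*cos(sqrt(3)*c*(4/(9 + sqrt(6753)/9)^(1/3) + 3*(9 + sqrt(6753)/9)^(1/3))/6) + C4*exp(c*(-4/(3*(9 + sqrt(6753)/9)^(1/3)) + (9 + sqrt(6753)/9)^(1/3))) - c/36


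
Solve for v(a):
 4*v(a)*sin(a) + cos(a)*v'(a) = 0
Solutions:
 v(a) = C1*cos(a)^4


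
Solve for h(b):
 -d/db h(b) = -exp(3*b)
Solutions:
 h(b) = C1 + exp(3*b)/3


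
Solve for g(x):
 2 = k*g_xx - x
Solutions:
 g(x) = C1 + C2*x + x^3/(6*k) + x^2/k


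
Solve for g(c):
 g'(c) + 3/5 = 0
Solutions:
 g(c) = C1 - 3*c/5


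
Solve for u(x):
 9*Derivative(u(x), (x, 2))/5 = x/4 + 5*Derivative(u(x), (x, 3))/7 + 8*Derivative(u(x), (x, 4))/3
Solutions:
 u(x) = C1 + C2*x + C3*exp(3*x*(-25 + sqrt(24145))/560) + C4*exp(-3*x*(25 + sqrt(24145))/560) + 5*x^3/216 + 125*x^2/4536


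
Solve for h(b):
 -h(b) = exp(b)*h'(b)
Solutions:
 h(b) = C1*exp(exp(-b))


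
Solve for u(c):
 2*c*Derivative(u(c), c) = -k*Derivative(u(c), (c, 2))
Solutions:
 u(c) = C1 + C2*sqrt(k)*erf(c*sqrt(1/k))


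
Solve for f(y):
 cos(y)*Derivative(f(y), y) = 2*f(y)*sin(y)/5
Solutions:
 f(y) = C1/cos(y)^(2/5)


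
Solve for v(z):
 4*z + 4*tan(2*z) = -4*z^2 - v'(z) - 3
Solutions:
 v(z) = C1 - 4*z^3/3 - 2*z^2 - 3*z + 2*log(cos(2*z))


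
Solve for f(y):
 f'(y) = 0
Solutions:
 f(y) = C1


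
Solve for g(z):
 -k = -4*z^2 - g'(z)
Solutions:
 g(z) = C1 + k*z - 4*z^3/3


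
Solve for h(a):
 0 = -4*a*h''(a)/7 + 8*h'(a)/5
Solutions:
 h(a) = C1 + C2*a^(19/5)


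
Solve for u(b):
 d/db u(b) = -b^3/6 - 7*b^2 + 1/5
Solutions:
 u(b) = C1 - b^4/24 - 7*b^3/3 + b/5


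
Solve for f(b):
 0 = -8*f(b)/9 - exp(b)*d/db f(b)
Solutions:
 f(b) = C1*exp(8*exp(-b)/9)


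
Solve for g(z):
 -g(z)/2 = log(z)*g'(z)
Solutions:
 g(z) = C1*exp(-li(z)/2)


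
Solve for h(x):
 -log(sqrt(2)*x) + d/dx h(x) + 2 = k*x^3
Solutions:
 h(x) = C1 + k*x^4/4 + x*log(x) - 3*x + x*log(2)/2


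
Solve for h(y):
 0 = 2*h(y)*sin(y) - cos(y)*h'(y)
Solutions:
 h(y) = C1/cos(y)^2


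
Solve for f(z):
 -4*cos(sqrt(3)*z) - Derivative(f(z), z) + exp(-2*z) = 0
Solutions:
 f(z) = C1 - 4*sqrt(3)*sin(sqrt(3)*z)/3 - exp(-2*z)/2


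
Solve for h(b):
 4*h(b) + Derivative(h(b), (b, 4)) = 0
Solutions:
 h(b) = (C1*sin(b) + C2*cos(b))*exp(-b) + (C3*sin(b) + C4*cos(b))*exp(b)


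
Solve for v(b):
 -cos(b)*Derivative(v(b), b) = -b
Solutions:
 v(b) = C1 + Integral(b/cos(b), b)


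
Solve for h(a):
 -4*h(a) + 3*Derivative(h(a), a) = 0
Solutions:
 h(a) = C1*exp(4*a/3)


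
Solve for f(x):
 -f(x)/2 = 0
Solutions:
 f(x) = 0


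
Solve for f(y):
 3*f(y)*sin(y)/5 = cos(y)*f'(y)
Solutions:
 f(y) = C1/cos(y)^(3/5)


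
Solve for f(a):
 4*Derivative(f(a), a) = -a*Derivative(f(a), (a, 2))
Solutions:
 f(a) = C1 + C2/a^3


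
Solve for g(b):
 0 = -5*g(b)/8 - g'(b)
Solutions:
 g(b) = C1*exp(-5*b/8)


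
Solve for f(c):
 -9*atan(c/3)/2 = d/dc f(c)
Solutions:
 f(c) = C1 - 9*c*atan(c/3)/2 + 27*log(c^2 + 9)/4


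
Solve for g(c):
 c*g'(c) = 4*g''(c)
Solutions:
 g(c) = C1 + C2*erfi(sqrt(2)*c/4)


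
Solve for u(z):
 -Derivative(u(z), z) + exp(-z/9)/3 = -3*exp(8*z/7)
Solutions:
 u(z) = C1 + 21*exp(8*z/7)/8 - 3*exp(-z/9)


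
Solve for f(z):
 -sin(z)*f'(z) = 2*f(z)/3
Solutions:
 f(z) = C1*(cos(z) + 1)^(1/3)/(cos(z) - 1)^(1/3)


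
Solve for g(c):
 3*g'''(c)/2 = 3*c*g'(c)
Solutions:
 g(c) = C1 + Integral(C2*airyai(2^(1/3)*c) + C3*airybi(2^(1/3)*c), c)


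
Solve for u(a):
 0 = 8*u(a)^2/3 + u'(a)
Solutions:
 u(a) = 3/(C1 + 8*a)


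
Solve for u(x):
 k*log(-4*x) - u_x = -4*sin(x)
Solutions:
 u(x) = C1 + k*x*(log(-x) - 1) + 2*k*x*log(2) - 4*cos(x)


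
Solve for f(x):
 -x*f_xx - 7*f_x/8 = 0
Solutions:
 f(x) = C1 + C2*x^(1/8)


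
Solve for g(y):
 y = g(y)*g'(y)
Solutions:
 g(y) = -sqrt(C1 + y^2)
 g(y) = sqrt(C1 + y^2)


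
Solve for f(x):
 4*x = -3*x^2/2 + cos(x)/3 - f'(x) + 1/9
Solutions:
 f(x) = C1 - x^3/2 - 2*x^2 + x/9 + sin(x)/3


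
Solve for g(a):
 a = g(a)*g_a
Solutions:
 g(a) = -sqrt(C1 + a^2)
 g(a) = sqrt(C1 + a^2)


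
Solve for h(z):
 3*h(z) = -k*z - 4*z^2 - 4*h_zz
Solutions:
 h(z) = C1*sin(sqrt(3)*z/2) + C2*cos(sqrt(3)*z/2) - k*z/3 - 4*z^2/3 + 32/9


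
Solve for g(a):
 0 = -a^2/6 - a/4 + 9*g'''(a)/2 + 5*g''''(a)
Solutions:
 g(a) = C1 + C2*a + C3*a^2 + C4*exp(-9*a/10) + a^5/1620 - 13*a^4/11664 + 65*a^3/13122


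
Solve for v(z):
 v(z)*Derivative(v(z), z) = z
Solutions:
 v(z) = -sqrt(C1 + z^2)
 v(z) = sqrt(C1 + z^2)


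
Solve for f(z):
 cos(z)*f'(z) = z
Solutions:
 f(z) = C1 + Integral(z/cos(z), z)


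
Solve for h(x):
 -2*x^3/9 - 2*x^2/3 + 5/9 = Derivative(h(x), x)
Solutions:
 h(x) = C1 - x^4/18 - 2*x^3/9 + 5*x/9


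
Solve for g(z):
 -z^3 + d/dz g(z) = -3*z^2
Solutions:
 g(z) = C1 + z^4/4 - z^3


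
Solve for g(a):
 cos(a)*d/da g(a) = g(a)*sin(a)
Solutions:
 g(a) = C1/cos(a)


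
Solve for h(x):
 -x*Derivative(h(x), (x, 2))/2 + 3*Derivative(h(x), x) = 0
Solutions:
 h(x) = C1 + C2*x^7


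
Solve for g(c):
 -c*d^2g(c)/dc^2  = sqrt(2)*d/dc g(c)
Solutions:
 g(c) = C1 + C2*c^(1 - sqrt(2))


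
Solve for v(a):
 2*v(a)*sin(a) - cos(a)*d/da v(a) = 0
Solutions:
 v(a) = C1/cos(a)^2


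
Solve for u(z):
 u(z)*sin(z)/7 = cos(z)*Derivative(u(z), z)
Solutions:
 u(z) = C1/cos(z)^(1/7)


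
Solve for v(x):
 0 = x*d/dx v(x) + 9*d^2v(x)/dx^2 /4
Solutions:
 v(x) = C1 + C2*erf(sqrt(2)*x/3)


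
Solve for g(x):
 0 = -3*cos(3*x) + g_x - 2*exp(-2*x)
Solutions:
 g(x) = C1 + sin(3*x) - exp(-2*x)


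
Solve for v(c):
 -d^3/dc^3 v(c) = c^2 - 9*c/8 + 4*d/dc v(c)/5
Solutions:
 v(c) = C1 + C2*sin(2*sqrt(5)*c/5) + C3*cos(2*sqrt(5)*c/5) - 5*c^3/12 + 45*c^2/64 + 25*c/8


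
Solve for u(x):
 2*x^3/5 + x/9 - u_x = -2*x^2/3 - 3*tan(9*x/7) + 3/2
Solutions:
 u(x) = C1 + x^4/10 + 2*x^3/9 + x^2/18 - 3*x/2 - 7*log(cos(9*x/7))/3


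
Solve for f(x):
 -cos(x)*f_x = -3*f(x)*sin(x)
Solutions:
 f(x) = C1/cos(x)^3


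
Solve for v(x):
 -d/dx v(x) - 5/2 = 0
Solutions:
 v(x) = C1 - 5*x/2


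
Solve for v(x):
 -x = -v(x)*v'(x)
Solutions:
 v(x) = -sqrt(C1 + x^2)
 v(x) = sqrt(C1 + x^2)


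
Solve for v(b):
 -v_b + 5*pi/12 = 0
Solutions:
 v(b) = C1 + 5*pi*b/12


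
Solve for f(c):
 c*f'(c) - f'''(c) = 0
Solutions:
 f(c) = C1 + Integral(C2*airyai(c) + C3*airybi(c), c)


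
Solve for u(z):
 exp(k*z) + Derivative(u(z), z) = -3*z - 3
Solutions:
 u(z) = C1 - 3*z^2/2 - 3*z - exp(k*z)/k


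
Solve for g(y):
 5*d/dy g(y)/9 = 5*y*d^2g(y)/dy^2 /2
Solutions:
 g(y) = C1 + C2*y^(11/9)


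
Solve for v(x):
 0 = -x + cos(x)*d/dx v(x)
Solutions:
 v(x) = C1 + Integral(x/cos(x), x)


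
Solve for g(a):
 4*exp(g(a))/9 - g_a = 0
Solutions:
 g(a) = log(-1/(C1 + 4*a)) + 2*log(3)


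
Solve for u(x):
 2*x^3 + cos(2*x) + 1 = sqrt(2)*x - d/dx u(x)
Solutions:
 u(x) = C1 - x^4/2 + sqrt(2)*x^2/2 - x - sin(2*x)/2


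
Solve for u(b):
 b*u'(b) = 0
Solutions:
 u(b) = C1


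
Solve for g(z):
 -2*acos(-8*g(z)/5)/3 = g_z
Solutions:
 Integral(1/acos(-8*_y/5), (_y, g(z))) = C1 - 2*z/3


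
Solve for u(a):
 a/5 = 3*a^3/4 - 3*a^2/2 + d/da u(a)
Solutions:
 u(a) = C1 - 3*a^4/16 + a^3/2 + a^2/10


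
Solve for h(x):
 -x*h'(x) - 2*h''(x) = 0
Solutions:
 h(x) = C1 + C2*erf(x/2)


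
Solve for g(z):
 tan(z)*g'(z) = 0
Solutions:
 g(z) = C1


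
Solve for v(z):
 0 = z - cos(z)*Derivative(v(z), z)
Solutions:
 v(z) = C1 + Integral(z/cos(z), z)


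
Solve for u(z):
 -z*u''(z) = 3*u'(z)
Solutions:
 u(z) = C1 + C2/z^2


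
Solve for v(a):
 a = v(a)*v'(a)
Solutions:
 v(a) = -sqrt(C1 + a^2)
 v(a) = sqrt(C1 + a^2)


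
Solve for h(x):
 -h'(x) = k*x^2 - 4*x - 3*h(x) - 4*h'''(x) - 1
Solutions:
 h(x) = C3*exp(-x) + k*x^2/3 + 2*k*x/9 + 2*k/27 - 4*x/3 + (C1*sin(sqrt(2)*x/2) + C2*cos(sqrt(2)*x/2))*exp(x/2) - 7/9


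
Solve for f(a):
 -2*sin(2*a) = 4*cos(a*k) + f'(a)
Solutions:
 f(a) = C1 + cos(2*a) - 4*sin(a*k)/k


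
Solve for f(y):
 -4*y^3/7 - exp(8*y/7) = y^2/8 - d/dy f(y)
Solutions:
 f(y) = C1 + y^4/7 + y^3/24 + 7*exp(8*y/7)/8


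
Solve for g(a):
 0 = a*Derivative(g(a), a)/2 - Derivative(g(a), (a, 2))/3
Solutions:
 g(a) = C1 + C2*erfi(sqrt(3)*a/2)


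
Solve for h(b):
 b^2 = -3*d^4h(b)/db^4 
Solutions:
 h(b) = C1 + C2*b + C3*b^2 + C4*b^3 - b^6/1080


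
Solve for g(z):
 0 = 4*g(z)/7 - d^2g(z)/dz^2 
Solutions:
 g(z) = C1*exp(-2*sqrt(7)*z/7) + C2*exp(2*sqrt(7)*z/7)


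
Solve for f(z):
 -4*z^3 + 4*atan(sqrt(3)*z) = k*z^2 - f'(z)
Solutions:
 f(z) = C1 + k*z^3/3 + z^4 - 4*z*atan(sqrt(3)*z) + 2*sqrt(3)*log(3*z^2 + 1)/3


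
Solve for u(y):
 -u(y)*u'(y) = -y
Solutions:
 u(y) = -sqrt(C1 + y^2)
 u(y) = sqrt(C1 + y^2)


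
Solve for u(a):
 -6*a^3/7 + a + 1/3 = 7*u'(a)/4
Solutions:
 u(a) = C1 - 6*a^4/49 + 2*a^2/7 + 4*a/21


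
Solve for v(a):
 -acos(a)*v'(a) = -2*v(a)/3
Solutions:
 v(a) = C1*exp(2*Integral(1/acos(a), a)/3)


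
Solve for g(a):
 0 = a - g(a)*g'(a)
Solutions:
 g(a) = -sqrt(C1 + a^2)
 g(a) = sqrt(C1 + a^2)


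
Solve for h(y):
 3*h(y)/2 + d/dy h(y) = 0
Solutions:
 h(y) = C1*exp(-3*y/2)


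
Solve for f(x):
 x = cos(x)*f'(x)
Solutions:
 f(x) = C1 + Integral(x/cos(x), x)


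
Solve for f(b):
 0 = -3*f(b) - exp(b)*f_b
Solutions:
 f(b) = C1*exp(3*exp(-b))


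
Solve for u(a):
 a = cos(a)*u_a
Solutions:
 u(a) = C1 + Integral(a/cos(a), a)


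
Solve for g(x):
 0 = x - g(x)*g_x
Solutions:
 g(x) = -sqrt(C1 + x^2)
 g(x) = sqrt(C1 + x^2)


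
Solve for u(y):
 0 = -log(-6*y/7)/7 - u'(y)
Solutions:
 u(y) = C1 - y*log(-y)/7 + y*(-log(6) + 1 + log(7))/7


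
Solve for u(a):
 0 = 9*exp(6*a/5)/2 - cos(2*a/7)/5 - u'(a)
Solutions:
 u(a) = C1 + 15*exp(6*a/5)/4 - 7*sin(2*a/7)/10


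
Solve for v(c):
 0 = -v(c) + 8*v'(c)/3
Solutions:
 v(c) = C1*exp(3*c/8)


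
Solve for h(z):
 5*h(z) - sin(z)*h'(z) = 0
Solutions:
 h(z) = C1*sqrt(cos(z) - 1)*(cos(z)^2 - 2*cos(z) + 1)/(sqrt(cos(z) + 1)*(cos(z)^2 + 2*cos(z) + 1))


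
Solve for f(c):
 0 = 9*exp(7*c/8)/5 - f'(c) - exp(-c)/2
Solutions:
 f(c) = C1 + 72*exp(7*c/8)/35 + exp(-c)/2


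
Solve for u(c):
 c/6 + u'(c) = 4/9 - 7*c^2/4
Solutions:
 u(c) = C1 - 7*c^3/12 - c^2/12 + 4*c/9


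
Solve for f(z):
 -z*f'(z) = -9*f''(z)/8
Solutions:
 f(z) = C1 + C2*erfi(2*z/3)


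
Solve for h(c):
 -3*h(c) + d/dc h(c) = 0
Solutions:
 h(c) = C1*exp(3*c)


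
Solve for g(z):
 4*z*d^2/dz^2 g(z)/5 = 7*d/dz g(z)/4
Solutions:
 g(z) = C1 + C2*z^(51/16)


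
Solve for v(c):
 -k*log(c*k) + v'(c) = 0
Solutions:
 v(c) = C1 + c*k*log(c*k) - c*k


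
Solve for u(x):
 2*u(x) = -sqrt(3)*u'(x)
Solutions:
 u(x) = C1*exp(-2*sqrt(3)*x/3)


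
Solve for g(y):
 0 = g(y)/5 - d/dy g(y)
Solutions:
 g(y) = C1*exp(y/5)


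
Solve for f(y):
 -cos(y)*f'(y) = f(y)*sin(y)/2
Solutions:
 f(y) = C1*sqrt(cos(y))


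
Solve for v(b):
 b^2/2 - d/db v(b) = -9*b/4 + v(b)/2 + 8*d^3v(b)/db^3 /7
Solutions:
 v(b) = C1*exp(-42^(1/3)*b*(-(9 + sqrt(123))^(1/3) + 42^(1/3)/(9 + sqrt(123))^(1/3))/24)*sin(14^(1/3)*3^(1/6)*b*(3*14^(1/3)/(9 + sqrt(123))^(1/3) + 3^(2/3)*(9 + sqrt(123))^(1/3))/24) + C2*exp(-42^(1/3)*b*(-(9 + sqrt(123))^(1/3) + 42^(1/3)/(9 + sqrt(123))^(1/3))/24)*cos(14^(1/3)*3^(1/6)*b*(3*14^(1/3)/(9 + sqrt(123))^(1/3) + 3^(2/3)*(9 + sqrt(123))^(1/3))/24) + C3*exp(42^(1/3)*b*(-(9 + sqrt(123))^(1/3) + 42^(1/3)/(9 + sqrt(123))^(1/3))/12) + b^2 + b/2 - 1


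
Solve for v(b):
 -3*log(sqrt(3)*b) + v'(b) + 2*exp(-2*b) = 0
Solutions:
 v(b) = C1 + 3*b*log(b) + b*(-3 + 3*log(3)/2) + exp(-2*b)


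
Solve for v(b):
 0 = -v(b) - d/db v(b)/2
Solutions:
 v(b) = C1*exp(-2*b)


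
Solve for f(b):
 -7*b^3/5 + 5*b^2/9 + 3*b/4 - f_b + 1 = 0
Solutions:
 f(b) = C1 - 7*b^4/20 + 5*b^3/27 + 3*b^2/8 + b


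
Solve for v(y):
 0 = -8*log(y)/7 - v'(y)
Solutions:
 v(y) = C1 - 8*y*log(y)/7 + 8*y/7
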